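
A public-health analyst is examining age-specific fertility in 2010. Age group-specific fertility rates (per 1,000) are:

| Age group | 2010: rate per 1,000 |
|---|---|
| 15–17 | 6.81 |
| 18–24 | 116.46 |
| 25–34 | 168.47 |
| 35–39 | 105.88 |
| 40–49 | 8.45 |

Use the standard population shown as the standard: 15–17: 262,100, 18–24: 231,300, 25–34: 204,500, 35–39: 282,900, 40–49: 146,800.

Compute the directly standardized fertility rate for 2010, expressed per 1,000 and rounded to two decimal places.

Standard total = 1,127,600; weights = 0.2324, 0.2051, 0.1814, 0.2509, 0.1302.
Standardized rate: 0.2324×6.81 + 0.2051×116.46 + 0.1814×168.47 + 0.2509×105.88 + 0.1302×8.45 = 83.6894 per 1,000.

83.69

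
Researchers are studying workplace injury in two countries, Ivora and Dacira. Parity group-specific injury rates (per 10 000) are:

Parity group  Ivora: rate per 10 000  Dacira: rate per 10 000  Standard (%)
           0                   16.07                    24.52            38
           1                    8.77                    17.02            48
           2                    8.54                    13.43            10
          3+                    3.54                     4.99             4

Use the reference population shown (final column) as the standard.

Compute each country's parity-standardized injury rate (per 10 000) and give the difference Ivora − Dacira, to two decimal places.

-7.72

Standard weights: 0.38, 0.48, 0.10, 0.04.
Ivora: 0.3800×16.07 + 0.4800×8.77 + 0.1000×8.54 + 0.0400×3.54 = 11.3118 per 10 000.
Dacira: 0.3800×24.52 + 0.4800×17.02 + 0.1000×13.43 + 0.0400×4.99 = 19.0298 per 10 000.
Difference = 11.3118 − 19.0298 = -7.7180.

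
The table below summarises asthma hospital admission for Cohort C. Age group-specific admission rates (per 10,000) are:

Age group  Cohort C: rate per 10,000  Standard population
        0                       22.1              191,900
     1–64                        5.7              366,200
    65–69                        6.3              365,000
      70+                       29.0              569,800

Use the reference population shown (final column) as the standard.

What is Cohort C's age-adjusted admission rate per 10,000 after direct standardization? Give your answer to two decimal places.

Standard total = 1,492,900; weights = 0.1285, 0.2453, 0.2445, 0.3817.
Standardized rate: 0.1285×22.1 + 0.2453×5.7 + 0.2445×6.3 + 0.3817×29.0 = 16.8478 per 10,000.

16.85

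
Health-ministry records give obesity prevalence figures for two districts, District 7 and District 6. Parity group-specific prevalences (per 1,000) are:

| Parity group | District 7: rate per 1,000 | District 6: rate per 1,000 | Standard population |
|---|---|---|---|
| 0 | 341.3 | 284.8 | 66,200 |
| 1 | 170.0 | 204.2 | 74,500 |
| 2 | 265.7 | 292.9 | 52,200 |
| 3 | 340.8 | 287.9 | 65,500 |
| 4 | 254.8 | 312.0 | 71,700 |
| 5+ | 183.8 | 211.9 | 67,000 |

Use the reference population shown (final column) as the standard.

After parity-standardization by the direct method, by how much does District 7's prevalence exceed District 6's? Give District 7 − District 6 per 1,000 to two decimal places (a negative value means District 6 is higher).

Standard total = 397,100; weights = 0.1667, 0.1876, 0.1315, 0.1649, 0.1806, 0.1687.
District 7: 0.1667×341.3 + 0.1876×170.0 + 0.1315×265.7 + 0.1649×340.8 + 0.1806×254.8 + 0.1687×183.8 = 256.9498 per 1,000.
District 6: 0.1667×284.8 + 0.1876×204.2 + 0.1315×292.9 + 0.1649×287.9 + 0.1806×312.0 + 0.1687×211.9 = 263.8660 per 1,000.
Difference = 256.9498 − 263.8660 = -6.9162.

-6.92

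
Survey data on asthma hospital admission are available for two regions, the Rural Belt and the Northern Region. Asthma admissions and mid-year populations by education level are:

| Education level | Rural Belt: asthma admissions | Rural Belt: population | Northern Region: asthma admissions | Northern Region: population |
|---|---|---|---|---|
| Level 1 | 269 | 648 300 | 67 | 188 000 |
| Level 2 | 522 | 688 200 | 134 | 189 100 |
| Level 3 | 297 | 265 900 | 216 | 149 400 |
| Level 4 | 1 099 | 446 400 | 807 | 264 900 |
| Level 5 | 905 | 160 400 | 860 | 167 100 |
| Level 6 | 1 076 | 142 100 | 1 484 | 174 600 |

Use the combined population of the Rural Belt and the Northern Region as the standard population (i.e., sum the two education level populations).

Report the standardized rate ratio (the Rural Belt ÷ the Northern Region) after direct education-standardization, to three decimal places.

0.927

Education-specific rates per 10 000 for the Rural Belt: 4.15, 7.59, 11.17, 24.62, 56.42, 75.72.
For the Northern Region: 3.56, 7.09, 14.46, 30.46, 51.47, 84.99.
Combined standard total = 3 484 400; weights = 0.2400, 0.2518, 0.1192, 0.2041, 0.0940, 0.0909.
The Rural Belt: 0.2400×4.15 + 0.2518×7.59 + 0.1192×11.17 + 0.2041×24.62 + 0.0940×56.42 + 0.0909×75.72 = 21.4481 per 10 000.
The Northern Region: 0.2400×3.56 + 0.2518×7.09 + 0.1192×14.46 + 0.2041×30.46 + 0.0940×51.47 + 0.0909×84.99 = 23.1442 per 10 000.
Ratio = 21.4481 ÷ 23.1442 = 0.92672.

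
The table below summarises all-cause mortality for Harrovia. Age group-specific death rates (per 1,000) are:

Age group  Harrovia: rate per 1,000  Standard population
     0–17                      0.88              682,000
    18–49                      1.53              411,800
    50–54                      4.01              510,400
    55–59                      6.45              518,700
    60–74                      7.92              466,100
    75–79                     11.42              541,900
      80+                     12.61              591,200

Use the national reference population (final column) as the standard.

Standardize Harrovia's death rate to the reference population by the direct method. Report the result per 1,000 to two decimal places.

6.44

Standard total = 3,722,100; weights = 0.1832, 0.1106, 0.1371, 0.1394, 0.1252, 0.1456, 0.1588.
Standardized rate: 0.1832×0.88 + 0.1106×1.53 + 0.1371×4.01 + 0.1394×6.45 + 0.1252×7.92 + 0.1456×11.42 + 0.1588×12.61 = 6.4366 per 1,000.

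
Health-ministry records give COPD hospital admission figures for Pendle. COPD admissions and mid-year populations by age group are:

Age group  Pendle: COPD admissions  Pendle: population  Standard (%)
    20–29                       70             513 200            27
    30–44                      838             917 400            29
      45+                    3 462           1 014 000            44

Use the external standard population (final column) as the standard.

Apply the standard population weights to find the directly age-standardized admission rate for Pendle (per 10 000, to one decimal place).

18.0

Age-specific rates per 10 000 for Pendle: 1.36, 9.13, 34.14.
Standard weights: 0.27, 0.29, 0.44.
Standardized rate: 0.2700×1.36 + 0.2900×9.13 + 0.4400×34.14 = 18.0398 per 10 000.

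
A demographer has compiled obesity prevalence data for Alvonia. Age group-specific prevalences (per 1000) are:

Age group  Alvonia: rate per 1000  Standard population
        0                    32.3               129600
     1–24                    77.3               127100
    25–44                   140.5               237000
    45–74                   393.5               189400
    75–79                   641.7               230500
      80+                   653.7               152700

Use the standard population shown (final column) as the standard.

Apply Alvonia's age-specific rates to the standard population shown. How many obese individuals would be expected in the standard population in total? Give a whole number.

369570

Expected obese individuals = Σ (standard pop × age-specific rate ÷ 1000)
= 129600×32.3/1000 + 127100×77.3/1000 + 237000×140.5/1000 + 189400×393.5/1000 + 230500×641.7/1000 + 152700×653.7/1000
= 4186.08 + 9824.83 + 33298.50 + 74528.90 + 147911.85 + 99819.99 = 369570.15.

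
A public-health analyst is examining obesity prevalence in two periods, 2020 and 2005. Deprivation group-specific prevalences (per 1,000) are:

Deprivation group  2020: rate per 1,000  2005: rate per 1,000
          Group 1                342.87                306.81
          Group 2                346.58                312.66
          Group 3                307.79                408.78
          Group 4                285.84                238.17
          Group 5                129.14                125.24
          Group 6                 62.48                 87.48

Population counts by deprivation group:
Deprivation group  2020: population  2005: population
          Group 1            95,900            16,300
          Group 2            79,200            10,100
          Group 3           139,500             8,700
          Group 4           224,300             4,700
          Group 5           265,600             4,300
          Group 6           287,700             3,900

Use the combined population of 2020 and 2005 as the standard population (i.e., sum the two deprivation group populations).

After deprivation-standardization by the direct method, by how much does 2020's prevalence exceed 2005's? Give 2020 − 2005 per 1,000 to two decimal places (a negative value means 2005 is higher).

Combined standard total = 1,140,200; weights = 0.0984, 0.0783, 0.1300, 0.2008, 0.2367, 0.2557.
2020: 0.0984×342.87 + 0.0783×346.58 + 0.1300×307.79 + 0.2008×285.84 + 0.2367×129.14 + 0.2557×62.48 = 204.8461 per 1,000.
2005: 0.0984×306.81 + 0.0783×312.66 + 0.1300×408.78 + 0.2008×238.17 + 0.2367×125.24 + 0.2557×87.48 = 207.6637 per 1,000.
Difference = 204.8461 − 207.6637 = -2.8177.

-2.82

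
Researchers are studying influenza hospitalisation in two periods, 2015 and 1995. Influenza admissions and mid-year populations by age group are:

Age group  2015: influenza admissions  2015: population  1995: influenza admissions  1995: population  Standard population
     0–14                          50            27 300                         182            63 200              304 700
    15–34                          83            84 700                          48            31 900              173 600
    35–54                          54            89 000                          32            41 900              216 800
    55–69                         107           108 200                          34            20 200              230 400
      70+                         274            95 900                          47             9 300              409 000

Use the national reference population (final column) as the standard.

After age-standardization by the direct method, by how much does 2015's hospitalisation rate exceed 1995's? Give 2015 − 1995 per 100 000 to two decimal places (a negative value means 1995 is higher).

Age-specific rates per 100 000 for 2015: 183.15, 97.99, 60.67, 98.89, 285.71.
For 1995: 287.97, 150.47, 76.37, 168.32, 505.38.
Standard total = 1 334 500; weights = 0.2283, 0.1301, 0.1625, 0.1726, 0.3065.
2015: 0.2283×183.15 + 0.1301×97.99 + 0.1625×60.67 + 0.1726×98.89 + 0.3065×285.71 = 169.0620 per 100 000.
1995: 0.2283×287.97 + 0.1301×150.47 + 0.1625×76.37 + 0.1726×168.32 + 0.3065×505.38 = 281.6816 per 100 000.
Difference = 169.0620 − 281.6816 = -112.6197.

-112.62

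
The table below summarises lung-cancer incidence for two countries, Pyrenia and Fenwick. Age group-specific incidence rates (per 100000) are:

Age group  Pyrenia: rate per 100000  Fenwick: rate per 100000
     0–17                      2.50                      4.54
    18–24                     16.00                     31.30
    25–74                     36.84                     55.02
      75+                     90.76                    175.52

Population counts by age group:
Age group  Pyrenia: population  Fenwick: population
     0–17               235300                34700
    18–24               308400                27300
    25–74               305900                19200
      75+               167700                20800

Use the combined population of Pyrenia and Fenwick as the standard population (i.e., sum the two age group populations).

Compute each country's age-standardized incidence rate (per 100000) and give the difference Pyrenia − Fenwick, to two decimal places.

Combined standard total = 1119300; weights = 0.2412, 0.2999, 0.2904, 0.1684.
Pyrenia: 0.2412×2.50 + 0.2999×16.00 + 0.2904×36.84 + 0.1684×90.76 = 31.3867 per 100000.
Fenwick: 0.2412×4.54 + 0.2999×31.30 + 0.2904×55.02 + 0.1684×175.52 = 56.0223 per 100000.
Difference = 31.3867 − 56.0223 = -24.6356.

-24.64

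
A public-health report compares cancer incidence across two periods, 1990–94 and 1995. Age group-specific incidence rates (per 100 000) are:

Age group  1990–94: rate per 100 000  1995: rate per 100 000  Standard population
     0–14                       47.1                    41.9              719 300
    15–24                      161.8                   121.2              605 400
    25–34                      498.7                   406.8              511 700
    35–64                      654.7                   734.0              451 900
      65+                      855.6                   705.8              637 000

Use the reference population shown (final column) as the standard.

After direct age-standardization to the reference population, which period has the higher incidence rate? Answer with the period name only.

Standard total = 2 925 300; weights = 0.2459, 0.2070, 0.1749, 0.1545, 0.2178.
1990–94: 0.2459×47.1 + 0.2070×161.8 + 0.1749×498.7 + 0.1545×654.7 + 0.2178×855.6 = 419.7497 per 100 000.
1995: 0.2459×41.9 + 0.2070×121.2 + 0.1749×406.8 + 0.1545×734.0 + 0.2178×705.8 = 373.6239 per 100 000.

1990–94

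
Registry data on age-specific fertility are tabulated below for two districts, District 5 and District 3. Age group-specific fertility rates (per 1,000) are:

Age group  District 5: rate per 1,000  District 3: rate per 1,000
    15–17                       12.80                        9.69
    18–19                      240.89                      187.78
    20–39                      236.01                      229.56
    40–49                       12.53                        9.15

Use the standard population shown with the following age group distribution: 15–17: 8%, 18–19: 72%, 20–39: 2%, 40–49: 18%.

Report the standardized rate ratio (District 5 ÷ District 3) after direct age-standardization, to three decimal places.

1.276

Standard weights: 0.08, 0.72, 0.02, 0.18.
District 5: 0.0800×12.80 + 0.7200×240.89 + 0.0200×236.01 + 0.1800×12.53 = 181.4404 per 1,000.
District 3: 0.0800×9.69 + 0.7200×187.78 + 0.0200×229.56 + 0.1800×9.15 = 142.2150 per 1,000.
Ratio = 181.4404 ÷ 142.2150 = 1.27582.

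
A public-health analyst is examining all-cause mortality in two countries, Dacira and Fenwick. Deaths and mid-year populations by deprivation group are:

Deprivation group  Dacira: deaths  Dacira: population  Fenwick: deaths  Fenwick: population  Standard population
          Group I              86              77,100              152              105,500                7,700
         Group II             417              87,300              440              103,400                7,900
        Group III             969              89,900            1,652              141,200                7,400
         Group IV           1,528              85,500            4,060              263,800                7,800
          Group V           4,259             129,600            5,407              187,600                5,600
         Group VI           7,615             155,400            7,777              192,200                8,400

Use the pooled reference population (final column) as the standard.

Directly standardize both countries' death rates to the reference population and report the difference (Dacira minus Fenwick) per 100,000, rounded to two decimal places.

242.21

Deprivation-specific rates per 100,000 for Dacira: 111.54, 477.66, 1077.86, 1787.13, 3286.27, 4900.26.
For Fenwick: 144.08, 425.53, 1169.97, 1539.04, 2882.20, 4046.31.
Standard total = 44,800; weights = 0.1719, 0.1763, 0.1652, 0.1741, 0.1250, 0.1875.
Dacira: 0.1719×111.54 + 0.1763×477.66 + 0.1652×1077.86 + 0.1741×1787.13 + 0.1250×3286.27 + 0.1875×4900.26 = 1922.1767 per 100,000.
Fenwick: 0.1719×144.08 + 0.1763×425.53 + 0.1652×1169.97 + 0.1741×1539.04 + 0.1250×2882.20 + 0.1875×4046.31 = 1679.9708 per 100,000.
Difference = 1922.1767 − 1679.9708 = 242.2059.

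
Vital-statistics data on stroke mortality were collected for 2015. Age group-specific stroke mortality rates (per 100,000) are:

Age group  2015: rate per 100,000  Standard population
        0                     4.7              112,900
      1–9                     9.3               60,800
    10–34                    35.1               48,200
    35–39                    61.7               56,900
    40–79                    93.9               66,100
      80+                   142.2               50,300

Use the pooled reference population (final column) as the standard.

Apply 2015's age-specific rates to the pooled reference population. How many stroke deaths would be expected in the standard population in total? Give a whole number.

197

Expected stroke deaths = Σ (standard pop × age-specific rate ÷ 100,000)
= 112,900×4.7/100,000 + 60,800×9.3/100,000 + 48,200×35.1/100,000 + 56,900×61.7/100,000 + 66,100×93.9/100,000 + 50,300×142.2/100,000
= 5.31 + 5.65 + 16.92 + 35.11 + 62.07 + 71.53 = 196.58.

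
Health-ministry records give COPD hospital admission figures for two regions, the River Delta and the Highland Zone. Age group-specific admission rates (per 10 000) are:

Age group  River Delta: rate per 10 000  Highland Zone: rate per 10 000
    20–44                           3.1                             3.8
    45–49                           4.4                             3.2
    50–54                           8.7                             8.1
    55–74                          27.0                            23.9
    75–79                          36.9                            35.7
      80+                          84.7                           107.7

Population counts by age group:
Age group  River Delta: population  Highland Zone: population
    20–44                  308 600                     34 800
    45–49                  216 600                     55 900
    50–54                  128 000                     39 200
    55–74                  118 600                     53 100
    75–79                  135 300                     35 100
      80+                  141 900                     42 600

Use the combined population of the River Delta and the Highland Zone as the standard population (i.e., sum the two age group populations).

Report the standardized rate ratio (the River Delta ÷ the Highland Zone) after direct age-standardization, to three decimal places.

0.901

Combined standard total = 1 309 700; weights = 0.2622, 0.2081, 0.1277, 0.1311, 0.1301, 0.1409.
The River Delta: 0.2622×3.1 + 0.2081×4.4 + 0.1277×8.7 + 0.1311×27.0 + 0.1301×36.9 + 0.1409×84.7 = 23.1114 per 10 000.
The Highland Zone: 0.2622×3.8 + 0.2081×3.2 + 0.1277×8.1 + 0.1311×23.9 + 0.1301×35.7 + 0.1409×107.7 = 25.6462 per 10 000.
Ratio = 23.1114 ÷ 25.6462 = 0.90116.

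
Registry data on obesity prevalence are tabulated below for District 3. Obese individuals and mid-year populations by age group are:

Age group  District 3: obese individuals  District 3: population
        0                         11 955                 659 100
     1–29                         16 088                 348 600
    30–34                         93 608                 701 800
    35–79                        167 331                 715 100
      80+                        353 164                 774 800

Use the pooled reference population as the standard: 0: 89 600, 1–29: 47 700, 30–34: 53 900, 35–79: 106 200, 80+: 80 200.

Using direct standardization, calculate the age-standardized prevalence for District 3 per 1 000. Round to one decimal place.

Age-specific rates per 1 000 for District 3: 18.138, 46.150, 133.383, 233.997, 455.813.
Standard total = 377 600; weights = 0.2373, 0.1263, 0.1427, 0.2812, 0.2124.
Standardized rate: 0.2373×18.138 + 0.1263×46.150 + 0.1427×133.383 + 0.2812×233.997 + 0.2124×455.813 = 191.7970 per 1 000.

191.8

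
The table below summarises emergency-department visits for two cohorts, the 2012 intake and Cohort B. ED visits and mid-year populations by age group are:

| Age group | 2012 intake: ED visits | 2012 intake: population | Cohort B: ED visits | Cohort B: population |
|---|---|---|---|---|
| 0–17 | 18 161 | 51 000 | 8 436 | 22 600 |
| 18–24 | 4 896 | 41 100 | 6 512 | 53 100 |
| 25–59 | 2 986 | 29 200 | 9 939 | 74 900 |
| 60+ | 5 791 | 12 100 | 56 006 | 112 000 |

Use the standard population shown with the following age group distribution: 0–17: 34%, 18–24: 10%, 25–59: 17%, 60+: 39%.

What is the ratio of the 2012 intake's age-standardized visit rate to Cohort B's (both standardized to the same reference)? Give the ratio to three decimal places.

Age-specific rates per 1 000 for the 2012 intake: 356.098, 119.124, 102.260, 478.595.
For Cohort B: 373.274, 122.637, 132.697, 500.054.
Standard weights: 0.34, 0.10, 0.17, 0.39.
The 2012 intake: 0.3400×356.098 + 0.1000×119.124 + 0.1700×102.260 + 0.3900×478.595 = 337.0221 per 1 000.
Cohort B: 0.3400×373.274 + 0.1000×122.637 + 0.1700×132.697 + 0.3900×500.054 = 356.7563 per 1 000.
Ratio = 337.0221 ÷ 356.7563 = 0.94468.

0.945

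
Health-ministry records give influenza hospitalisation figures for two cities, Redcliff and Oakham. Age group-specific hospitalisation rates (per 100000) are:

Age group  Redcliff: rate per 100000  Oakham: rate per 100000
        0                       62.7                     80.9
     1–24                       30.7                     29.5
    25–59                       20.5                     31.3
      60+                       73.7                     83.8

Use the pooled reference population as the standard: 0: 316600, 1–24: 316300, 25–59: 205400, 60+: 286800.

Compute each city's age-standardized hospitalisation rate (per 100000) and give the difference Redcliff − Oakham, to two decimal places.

Standard total = 1125100; weights = 0.2814, 0.2811, 0.1826, 0.2549.
Redcliff: 0.2814×62.7 + 0.2811×30.7 + 0.1826×20.5 + 0.2549×73.7 = 48.8037 per 100000.
Oakham: 0.2814×80.9 + 0.2811×29.5 + 0.1826×31.3 + 0.2549×83.8 = 58.1341 per 100000.
Difference = 48.8037 − 58.1341 = -9.3303.

-9.33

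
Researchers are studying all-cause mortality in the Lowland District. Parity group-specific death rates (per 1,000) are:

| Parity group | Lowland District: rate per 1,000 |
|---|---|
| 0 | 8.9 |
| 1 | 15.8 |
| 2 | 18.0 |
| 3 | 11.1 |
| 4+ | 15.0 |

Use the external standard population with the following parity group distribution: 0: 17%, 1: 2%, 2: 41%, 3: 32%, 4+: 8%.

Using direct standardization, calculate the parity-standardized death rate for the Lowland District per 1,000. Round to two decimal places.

13.96

Standard weights: 0.17, 0.02, 0.41, 0.32, 0.08.
Standardized rate: 0.1700×8.9 + 0.0200×15.8 + 0.4100×18.0 + 0.3200×11.1 + 0.0800×15.0 = 13.9610 per 1,000.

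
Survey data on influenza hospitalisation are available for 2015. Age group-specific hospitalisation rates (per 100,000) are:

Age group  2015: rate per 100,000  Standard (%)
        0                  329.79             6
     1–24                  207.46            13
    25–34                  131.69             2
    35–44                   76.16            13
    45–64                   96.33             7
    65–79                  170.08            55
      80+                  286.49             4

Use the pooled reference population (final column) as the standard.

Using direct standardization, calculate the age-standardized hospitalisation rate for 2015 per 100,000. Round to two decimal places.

171.04

Standard weights: 0.06, 0.13, 0.02, 0.13, 0.07, 0.55, 0.04.
Standardized rate: 0.0600×329.79 + 0.1300×207.46 + 0.0200×131.69 + 0.1300×76.16 + 0.0700×96.33 + 0.5500×170.08 + 0.0400×286.49 = 171.0385 per 100,000.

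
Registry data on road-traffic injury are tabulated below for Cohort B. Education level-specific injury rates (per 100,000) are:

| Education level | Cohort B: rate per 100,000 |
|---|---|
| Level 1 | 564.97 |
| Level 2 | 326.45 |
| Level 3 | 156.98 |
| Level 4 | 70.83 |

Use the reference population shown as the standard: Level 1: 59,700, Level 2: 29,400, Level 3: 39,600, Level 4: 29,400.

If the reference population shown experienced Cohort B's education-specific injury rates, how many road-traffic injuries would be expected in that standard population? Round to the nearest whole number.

516

Expected road-traffic injuries = Σ (standard pop × education-specific rate ÷ 100,000)
= 59,700×564.97/100,000 + 29,400×326.45/100,000 + 39,600×156.98/100,000 + 29,400×70.83/100,000
= 337.29 + 95.98 + 62.16 + 20.82 = 516.25.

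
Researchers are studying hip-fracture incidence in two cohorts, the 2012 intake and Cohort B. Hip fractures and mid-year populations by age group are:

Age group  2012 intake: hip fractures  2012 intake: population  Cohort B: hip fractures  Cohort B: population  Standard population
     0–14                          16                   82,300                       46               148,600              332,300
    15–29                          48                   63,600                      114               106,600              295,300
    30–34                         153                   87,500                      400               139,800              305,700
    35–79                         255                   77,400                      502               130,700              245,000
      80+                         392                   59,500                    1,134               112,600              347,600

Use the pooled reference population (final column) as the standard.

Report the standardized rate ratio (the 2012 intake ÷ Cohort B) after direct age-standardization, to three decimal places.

Age-specific rates per 100,000 for the 2012 intake: 19.44, 75.47, 174.86, 329.46, 658.82.
For Cohort B: 30.96, 106.94, 286.12, 384.09, 1007.10.
Standard total = 1,525,900; weights = 0.2178, 0.1935, 0.2003, 0.1606, 0.2278.
The 2012 intake: 0.2178×19.44 + 0.1935×75.47 + 0.2003×174.86 + 0.1606×329.46 + 0.2278×658.82 = 256.8484 per 100,000.
Cohort B: 0.2178×30.96 + 0.1935×106.94 + 0.2003×286.12 + 0.1606×384.09 + 0.2278×1007.10 = 375.8470 per 100,000.
Ratio = 256.8484 ÷ 375.8470 = 0.68339.

0.683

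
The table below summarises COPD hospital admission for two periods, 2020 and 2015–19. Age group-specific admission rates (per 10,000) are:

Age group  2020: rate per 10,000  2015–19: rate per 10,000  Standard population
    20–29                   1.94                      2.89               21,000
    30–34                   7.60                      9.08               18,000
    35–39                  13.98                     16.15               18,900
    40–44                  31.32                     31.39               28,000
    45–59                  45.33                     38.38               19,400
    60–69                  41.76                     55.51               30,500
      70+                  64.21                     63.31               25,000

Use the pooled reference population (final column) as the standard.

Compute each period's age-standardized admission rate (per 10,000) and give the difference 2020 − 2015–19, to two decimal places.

-2.19

Standard total = 160,800; weights = 0.1306, 0.1119, 0.1175, 0.1741, 0.1206, 0.1897, 0.1555.
2020: 0.1306×1.94 + 0.1119×7.60 + 0.1175×13.98 + 0.1741×31.32 + 0.1206×45.33 + 0.1897×41.76 + 0.1555×64.21 = 31.5737 per 10,000.
2015–19: 0.1306×2.89 + 0.1119×9.08 + 0.1175×16.15 + 0.1741×31.39 + 0.1206×38.38 + 0.1897×55.51 + 0.1555×63.31 = 33.7603 per 10,000.
Difference = 31.5737 − 33.7603 = -2.1866.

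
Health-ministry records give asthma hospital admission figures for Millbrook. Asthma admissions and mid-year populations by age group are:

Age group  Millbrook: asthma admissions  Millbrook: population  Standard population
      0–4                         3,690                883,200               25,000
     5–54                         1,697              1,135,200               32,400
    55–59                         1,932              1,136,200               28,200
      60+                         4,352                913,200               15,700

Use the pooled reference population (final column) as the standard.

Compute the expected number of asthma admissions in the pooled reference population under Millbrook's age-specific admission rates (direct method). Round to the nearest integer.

276

Age-specific rates per 10,000 for Millbrook: 41.78, 14.95, 17.00, 47.66.
Expected asthma admissions = Σ (standard pop × age-specific rate ÷ 10,000)
= 25,000×41.78/10,000 + 32,400×14.95/10,000 + 28,200×17.00/10,000 + 15,700×47.66/10,000
= 104.45 + 48.43 + 47.95 + 74.82 = 275.66.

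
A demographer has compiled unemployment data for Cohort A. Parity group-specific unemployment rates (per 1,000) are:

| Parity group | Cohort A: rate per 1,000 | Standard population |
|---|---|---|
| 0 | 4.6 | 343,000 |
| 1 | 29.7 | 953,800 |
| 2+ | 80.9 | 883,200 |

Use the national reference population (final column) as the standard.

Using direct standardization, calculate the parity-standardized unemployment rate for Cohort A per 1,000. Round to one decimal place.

Standard total = 2,180,000; weights = 0.1573, 0.4375, 0.4051.
Standardized rate: 0.1573×4.6 + 0.4375×29.7 + 0.4051×80.9 = 46.4938 per 1,000.

46.5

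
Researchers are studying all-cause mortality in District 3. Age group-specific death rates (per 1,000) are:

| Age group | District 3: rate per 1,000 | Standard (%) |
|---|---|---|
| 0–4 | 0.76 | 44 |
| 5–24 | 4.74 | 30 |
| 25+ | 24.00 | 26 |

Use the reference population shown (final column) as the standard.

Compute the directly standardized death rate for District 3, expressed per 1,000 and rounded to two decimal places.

Standard weights: 0.44, 0.30, 0.26.
Standardized rate: 0.4400×0.76 + 0.3000×4.74 + 0.2600×24.00 = 7.9964 per 1,000.

8.00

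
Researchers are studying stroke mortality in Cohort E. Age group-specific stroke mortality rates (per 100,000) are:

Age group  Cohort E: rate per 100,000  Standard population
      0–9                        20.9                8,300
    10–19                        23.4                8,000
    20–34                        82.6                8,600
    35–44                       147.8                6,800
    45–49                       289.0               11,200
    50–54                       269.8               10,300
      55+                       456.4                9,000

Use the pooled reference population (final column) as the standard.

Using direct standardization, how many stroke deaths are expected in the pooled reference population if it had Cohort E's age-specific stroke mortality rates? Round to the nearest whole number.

Expected stroke deaths = Σ (standard pop × age-specific rate ÷ 100,000)
= 8,300×20.9/100,000 + 8,000×23.4/100,000 + 8,600×82.6/100,000 + 6,800×147.8/100,000 + 11,200×289.0/100,000 + 10,300×269.8/100,000 + 9,000×456.4/100,000
= 1.73 + 1.87 + 7.10 + 10.05 + 32.37 + 27.79 + 41.08 = 121.99.

122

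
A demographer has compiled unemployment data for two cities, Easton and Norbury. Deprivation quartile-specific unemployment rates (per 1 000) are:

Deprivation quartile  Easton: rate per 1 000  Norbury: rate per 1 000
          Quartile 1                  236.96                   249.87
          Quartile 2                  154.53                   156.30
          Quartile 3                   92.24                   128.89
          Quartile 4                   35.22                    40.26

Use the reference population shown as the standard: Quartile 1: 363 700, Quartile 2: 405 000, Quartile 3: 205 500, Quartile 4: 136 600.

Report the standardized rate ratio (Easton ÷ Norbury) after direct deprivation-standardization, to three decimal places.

0.927

Standard total = 1 110 800; weights = 0.3274, 0.3646, 0.1850, 0.1230.
Easton: 0.3274×236.96 + 0.3646×154.53 + 0.1850×92.24 + 0.1230×35.22 = 155.3235 per 1 000.
Norbury: 0.3274×249.87 + 0.3646×156.30 + 0.1850×128.89 + 0.1230×40.26 = 167.5960 per 1 000.
Ratio = 155.3235 ÷ 167.5960 = 0.92677.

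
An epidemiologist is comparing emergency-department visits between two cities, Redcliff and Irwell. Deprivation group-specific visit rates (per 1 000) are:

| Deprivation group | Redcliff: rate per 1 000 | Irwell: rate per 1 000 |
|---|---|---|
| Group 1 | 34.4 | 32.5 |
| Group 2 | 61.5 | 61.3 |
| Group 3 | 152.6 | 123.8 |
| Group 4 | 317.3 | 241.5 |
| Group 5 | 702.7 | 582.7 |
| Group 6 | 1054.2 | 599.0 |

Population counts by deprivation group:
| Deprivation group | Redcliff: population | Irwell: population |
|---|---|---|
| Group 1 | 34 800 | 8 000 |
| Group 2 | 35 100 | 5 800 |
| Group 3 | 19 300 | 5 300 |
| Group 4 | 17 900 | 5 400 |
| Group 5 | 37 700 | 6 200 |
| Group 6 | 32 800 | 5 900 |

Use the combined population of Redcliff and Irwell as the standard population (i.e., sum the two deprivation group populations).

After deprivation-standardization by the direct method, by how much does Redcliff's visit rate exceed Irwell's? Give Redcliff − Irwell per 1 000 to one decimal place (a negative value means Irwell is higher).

118.8

Combined standard total = 214 200; weights = 0.1998, 0.1909, 0.1148, 0.1088, 0.2049, 0.1807.
Redcliff: 0.1998×34.4 + 0.1909×61.5 + 0.1148×152.6 + 0.1088×317.3 + 0.2049×702.7 + 0.1807×1054.2 = 405.1391 per 1 000.
Irwell: 0.1998×32.5 + 0.1909×61.3 + 0.1148×123.8 + 0.1088×241.5 + 0.2049×582.7 + 0.1807×599.0 = 286.3325 per 1 000.
Difference = 405.1391 − 286.3325 = 118.8065.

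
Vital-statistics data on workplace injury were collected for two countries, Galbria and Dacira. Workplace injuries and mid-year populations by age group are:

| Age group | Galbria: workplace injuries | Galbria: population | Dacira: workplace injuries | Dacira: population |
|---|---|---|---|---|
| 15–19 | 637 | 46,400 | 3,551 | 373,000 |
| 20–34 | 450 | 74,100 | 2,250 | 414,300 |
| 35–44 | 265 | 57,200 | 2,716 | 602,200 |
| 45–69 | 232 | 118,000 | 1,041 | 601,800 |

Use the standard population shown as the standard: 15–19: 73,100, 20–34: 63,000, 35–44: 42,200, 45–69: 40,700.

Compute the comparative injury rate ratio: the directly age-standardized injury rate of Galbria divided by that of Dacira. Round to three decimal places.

Age-specific rates per 10,000 for Galbria: 137.28, 60.73, 46.33, 19.66.
For Dacira: 95.20, 54.31, 45.10, 17.30.
Standard total = 219,000; weights = 0.3338, 0.2877, 0.1927, 0.1858.
Galbria: 0.3338×137.28 + 0.2877×60.73 + 0.1927×46.33 + 0.1858×19.66 = 75.8753 per 10,000.
Dacira: 0.3338×95.20 + 0.2877×54.31 + 0.1927×45.10 + 0.1858×17.30 = 59.3057 per 10,000.
Ratio = 75.8753 ÷ 59.3057 = 1.27939.

1.279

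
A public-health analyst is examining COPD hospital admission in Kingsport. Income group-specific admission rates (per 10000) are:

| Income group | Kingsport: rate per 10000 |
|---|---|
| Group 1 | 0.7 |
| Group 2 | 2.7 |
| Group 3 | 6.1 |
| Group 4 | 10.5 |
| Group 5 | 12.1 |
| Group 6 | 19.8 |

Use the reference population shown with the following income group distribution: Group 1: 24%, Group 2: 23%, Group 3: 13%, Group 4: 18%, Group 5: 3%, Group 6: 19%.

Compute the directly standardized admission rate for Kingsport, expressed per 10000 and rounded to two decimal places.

7.60

Standard weights: 0.24, 0.23, 0.13, 0.18, 0.03, 0.19.
Standardized rate: 0.2400×0.7 + 0.2300×2.7 + 0.1300×6.1 + 0.1800×10.5 + 0.0300×12.1 + 0.1900×19.8 = 7.5970 per 10000.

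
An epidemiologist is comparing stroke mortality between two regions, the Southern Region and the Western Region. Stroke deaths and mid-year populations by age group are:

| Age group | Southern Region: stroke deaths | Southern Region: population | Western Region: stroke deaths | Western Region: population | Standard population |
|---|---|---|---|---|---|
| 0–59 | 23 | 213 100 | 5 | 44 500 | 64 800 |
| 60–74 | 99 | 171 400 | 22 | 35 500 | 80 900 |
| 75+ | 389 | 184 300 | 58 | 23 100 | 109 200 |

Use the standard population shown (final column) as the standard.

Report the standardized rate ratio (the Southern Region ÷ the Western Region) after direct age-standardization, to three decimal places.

0.857

Age-specific rates per 100 000 for the Southern Region: 10.79, 57.76, 211.07.
For the Western Region: 11.24, 61.97, 251.08.
Standard total = 254 900; weights = 0.2542, 0.3174, 0.4284.
The Southern Region: 0.2542×10.79 + 0.3174×57.76 + 0.4284×211.07 = 111.4981 per 100 000.
The Western Region: 0.2542×11.24 + 0.3174×61.97 + 0.4284×251.08 = 130.0894 per 100 000.
Ratio = 111.4981 ÷ 130.0894 = 0.85709.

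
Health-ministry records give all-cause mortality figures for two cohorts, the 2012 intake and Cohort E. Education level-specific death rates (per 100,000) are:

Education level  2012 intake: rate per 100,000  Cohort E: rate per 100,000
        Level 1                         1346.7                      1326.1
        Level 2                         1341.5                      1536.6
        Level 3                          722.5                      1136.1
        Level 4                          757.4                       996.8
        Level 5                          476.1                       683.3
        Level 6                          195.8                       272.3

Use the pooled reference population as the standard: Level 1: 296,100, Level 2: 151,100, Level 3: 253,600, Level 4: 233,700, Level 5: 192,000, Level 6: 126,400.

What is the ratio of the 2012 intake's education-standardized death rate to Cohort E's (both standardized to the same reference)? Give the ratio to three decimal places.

Standard total = 1,252,900; weights = 0.2363, 0.1206, 0.2024, 0.1865, 0.1532, 0.1009.
The 2012 intake: 0.2363×1346.7 + 0.1206×1341.5 + 0.2024×722.5 + 0.1865×757.4 + 0.1532×476.1 + 0.1009×195.8 = 860.2835 per 100,000.
Cohort E: 0.2363×1326.1 + 0.1206×1536.6 + 0.2024×1136.1 + 0.1865×996.8 + 0.1532×683.3 + 0.1009×272.3 = 1046.7858 per 100,000.
Ratio = 860.2835 ÷ 1046.7858 = 0.82183.

0.822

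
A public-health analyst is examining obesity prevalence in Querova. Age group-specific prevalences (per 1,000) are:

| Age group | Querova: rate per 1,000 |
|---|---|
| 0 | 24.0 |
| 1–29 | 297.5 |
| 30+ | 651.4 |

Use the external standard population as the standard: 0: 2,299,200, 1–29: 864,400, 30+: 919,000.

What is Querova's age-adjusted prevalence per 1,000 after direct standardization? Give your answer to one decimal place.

Standard total = 4,082,600; weights = 0.5632, 0.2117, 0.2251.
Standardized rate: 0.5632×24.0 + 0.2117×297.5 + 0.2251×651.4 = 223.1363 per 1,000.

223.1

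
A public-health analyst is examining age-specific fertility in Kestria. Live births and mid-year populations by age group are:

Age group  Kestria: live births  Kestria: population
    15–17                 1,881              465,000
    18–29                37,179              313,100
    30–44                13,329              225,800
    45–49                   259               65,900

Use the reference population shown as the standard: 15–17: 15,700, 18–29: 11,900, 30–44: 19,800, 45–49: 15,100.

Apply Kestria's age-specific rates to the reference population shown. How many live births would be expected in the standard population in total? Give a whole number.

Age-specific rates per 1,000 for Kestria: 4.045, 118.745, 59.030, 3.930.
Expected live births = Σ (standard pop × age-specific rate ÷ 1,000)
= 15,700×4.045/1,000 + 11,900×118.745/1,000 + 19,800×59.030/1,000 + 15,100×3.930/1,000
= 63.51 + 1413.06 + 1168.80 + 59.35 = 2704.71.

2705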